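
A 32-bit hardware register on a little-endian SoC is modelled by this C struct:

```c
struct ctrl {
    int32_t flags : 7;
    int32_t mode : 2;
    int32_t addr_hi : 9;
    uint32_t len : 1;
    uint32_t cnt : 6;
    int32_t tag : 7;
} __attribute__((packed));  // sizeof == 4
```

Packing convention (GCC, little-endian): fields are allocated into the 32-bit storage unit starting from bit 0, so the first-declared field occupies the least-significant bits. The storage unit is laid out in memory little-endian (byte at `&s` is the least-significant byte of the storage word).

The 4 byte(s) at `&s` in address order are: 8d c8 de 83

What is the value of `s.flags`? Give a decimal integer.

[0]=0x8d [1]=0xc8 [2]=0xde [3]=0x83 (little-endian) → word 0x83dec88d
flags:7 @ bit 0 → (0x83dec88d>>0)&0x7f = 0xd  ←
mode:2 @ bit 7 → (0x83dec88d>>7)&0x3 = 0x1
addr_hi:9 @ bit 9 → (0x83dec88d>>9)&0x1ff = 0x164
len:1 @ bit 18 → (0x83dec88d>>18)&0x1 = 0x1
cnt:6 @ bit 19 → (0x83dec88d>>19)&0x3f = 0x3b
tag:7 @ bit 25 → (0x83dec88d>>25)&0x7f = 0x41
flags signed 7b, MSB=0: value = 13

13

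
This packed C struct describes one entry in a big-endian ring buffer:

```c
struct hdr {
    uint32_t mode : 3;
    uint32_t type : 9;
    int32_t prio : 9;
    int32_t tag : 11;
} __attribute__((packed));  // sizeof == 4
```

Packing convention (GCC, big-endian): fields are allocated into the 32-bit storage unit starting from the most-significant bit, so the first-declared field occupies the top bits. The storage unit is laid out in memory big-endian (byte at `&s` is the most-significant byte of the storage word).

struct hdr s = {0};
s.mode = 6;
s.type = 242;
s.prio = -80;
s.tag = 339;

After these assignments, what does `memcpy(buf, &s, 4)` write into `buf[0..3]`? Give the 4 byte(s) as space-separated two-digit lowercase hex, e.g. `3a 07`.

[29+:3] mode=6 & 0x7 = 0x6; word=0xc0000000
[20+:9] type=242 & 0x1ff = 0xf2; word=0xcf200000
[11+:9] prio=-80 & 0x1ff = 0x1b0; word=0xcf2d8000
[0+:11] tag=339 & 0x7ff = 0x153; word=0xcf2d8153
word = 0xcf2d8153 → big-endian bytes:
  [0]=0xcf  [1]=0x2d  [2]=0x81  [3]=0x53

cf 2d 81 53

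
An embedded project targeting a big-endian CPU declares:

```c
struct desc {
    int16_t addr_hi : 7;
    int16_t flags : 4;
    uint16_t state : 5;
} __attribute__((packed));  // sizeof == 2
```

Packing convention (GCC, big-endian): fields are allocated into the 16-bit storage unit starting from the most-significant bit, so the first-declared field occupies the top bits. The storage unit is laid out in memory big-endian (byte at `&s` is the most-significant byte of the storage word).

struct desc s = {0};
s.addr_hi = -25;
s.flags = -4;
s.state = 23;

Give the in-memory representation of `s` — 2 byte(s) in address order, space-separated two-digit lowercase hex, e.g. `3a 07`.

cf 97

addr_hi (7b) val=-25 bits=0x67 at bit 9: 0xce00
flags (4b) val=-4 bits=0xc at bit 5: 0xcf80
state (5b) val=23 bits=0x17 at bit 0: 0xcf97
word = 0xcf97 → big-endian bytes:
  [0]=0xcf  [1]=0x97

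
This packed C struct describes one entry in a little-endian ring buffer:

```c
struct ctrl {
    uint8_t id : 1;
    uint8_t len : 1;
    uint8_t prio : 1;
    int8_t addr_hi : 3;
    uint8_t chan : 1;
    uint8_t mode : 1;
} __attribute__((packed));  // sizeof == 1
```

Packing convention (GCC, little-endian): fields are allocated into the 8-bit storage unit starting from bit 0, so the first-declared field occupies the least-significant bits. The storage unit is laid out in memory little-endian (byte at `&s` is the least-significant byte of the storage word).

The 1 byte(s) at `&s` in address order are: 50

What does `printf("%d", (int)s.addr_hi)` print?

[0]=0x50 (little-endian) → word 0x50
id:1 @ bit 0 → (0x50>>0)&0x1 = 0x0
len:1 @ bit 1 → (0x50>>1)&0x1 = 0x0
prio:1 @ bit 2 → (0x50>>2)&0x1 = 0x0
addr_hi:3 @ bit 3 → (0x50>>3)&0x7 = 0x2  ←
chan:1 @ bit 6 → (0x50>>6)&0x1 = 0x1
mode:1 @ bit 7 → (0x50>>7)&0x1 = 0x0
addr_hi signed 3b, MSB=0: value = 2

2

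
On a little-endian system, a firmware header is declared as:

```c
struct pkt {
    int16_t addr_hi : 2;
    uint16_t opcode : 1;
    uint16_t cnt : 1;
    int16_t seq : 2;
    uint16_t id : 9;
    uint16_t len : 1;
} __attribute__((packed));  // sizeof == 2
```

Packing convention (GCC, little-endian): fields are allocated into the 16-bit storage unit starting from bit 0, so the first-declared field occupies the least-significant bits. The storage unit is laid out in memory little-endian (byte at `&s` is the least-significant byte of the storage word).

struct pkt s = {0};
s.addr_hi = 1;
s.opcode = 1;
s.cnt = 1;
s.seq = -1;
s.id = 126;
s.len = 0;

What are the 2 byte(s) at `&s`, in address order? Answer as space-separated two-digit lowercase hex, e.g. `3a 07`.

bd 1f

addr_hi (2b) val=1 bits=0x1 at bit 0: 0x0001
opcode (1b) val=1 bits=0x1 at bit 2: 0x0005
cnt (1b) val=1 bits=0x1 at bit 3: 0x000d
seq (2b) val=-1 bits=0x3 at bit 4: 0x003d
id (9b) val=126 bits=0x7e at bit 6: 0x1fbd
len (1b) val=0 bits=0x0 at bit 15: 0x1fbd
word = 0x1fbd → little-endian bytes:
  [0]=0xbd  [1]=0x1f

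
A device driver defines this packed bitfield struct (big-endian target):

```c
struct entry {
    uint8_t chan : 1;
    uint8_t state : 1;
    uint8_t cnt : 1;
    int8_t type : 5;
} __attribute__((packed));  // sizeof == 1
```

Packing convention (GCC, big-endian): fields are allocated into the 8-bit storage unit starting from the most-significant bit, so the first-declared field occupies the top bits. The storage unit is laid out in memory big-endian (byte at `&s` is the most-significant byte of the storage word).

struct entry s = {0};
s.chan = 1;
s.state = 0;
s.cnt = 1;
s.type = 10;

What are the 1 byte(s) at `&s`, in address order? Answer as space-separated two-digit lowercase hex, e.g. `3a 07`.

[7+:1] chan=1 & 0x1 = 0x1; word=0x80
[6+:1] state=0 & 0x1 = 0x0; word=0x80
[5+:1] cnt=1 & 0x1 = 0x1; word=0xa0
[0+:5] type=10 & 0x1f = 0xa; word=0xaa
word = 0xaa → big-endian bytes:
  [0]=0xaa

aa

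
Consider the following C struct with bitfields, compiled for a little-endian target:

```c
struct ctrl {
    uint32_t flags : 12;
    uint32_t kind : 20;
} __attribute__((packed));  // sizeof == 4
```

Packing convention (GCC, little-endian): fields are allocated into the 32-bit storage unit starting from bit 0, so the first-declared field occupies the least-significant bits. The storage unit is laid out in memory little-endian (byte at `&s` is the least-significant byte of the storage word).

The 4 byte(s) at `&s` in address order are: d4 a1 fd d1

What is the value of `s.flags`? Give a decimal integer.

[0]=0xd4 [1]=0xa1 [2]=0xfd [3]=0xd1 (little-endian) → word 0xd1fda1d4
flags:12 @ bit 0 → (0xd1fda1d4>>0)&0xfff = 0x1d4  ←
kind:20 @ bit 12 → (0xd1fda1d4>>12)&0xfffff = 0xd1fda

468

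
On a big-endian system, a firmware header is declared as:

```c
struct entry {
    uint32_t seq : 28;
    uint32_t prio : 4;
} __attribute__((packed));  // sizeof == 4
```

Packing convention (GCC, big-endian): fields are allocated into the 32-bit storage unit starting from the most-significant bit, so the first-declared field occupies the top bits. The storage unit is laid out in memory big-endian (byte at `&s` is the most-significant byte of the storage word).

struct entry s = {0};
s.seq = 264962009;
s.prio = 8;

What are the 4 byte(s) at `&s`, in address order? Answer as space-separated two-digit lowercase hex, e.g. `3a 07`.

seq:28 = 264962009 → 0xfcaffd9 << 4 → word 0xfcaffd90
prio:4 = 8 → 0x8 << 0 → word 0xfcaffd98
word = 0xfcaffd98 → big-endian bytes:
  [0]=0xfc  [1]=0xaf  [2]=0xfd  [3]=0x98

fc af fd 98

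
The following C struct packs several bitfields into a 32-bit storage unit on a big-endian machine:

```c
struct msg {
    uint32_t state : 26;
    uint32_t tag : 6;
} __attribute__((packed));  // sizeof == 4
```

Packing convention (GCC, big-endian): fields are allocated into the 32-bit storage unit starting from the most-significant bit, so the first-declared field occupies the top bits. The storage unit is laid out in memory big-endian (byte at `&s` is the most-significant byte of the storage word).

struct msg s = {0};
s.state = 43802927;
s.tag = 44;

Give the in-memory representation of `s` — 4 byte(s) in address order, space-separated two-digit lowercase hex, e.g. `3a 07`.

state:26 = 43802927 → 0x29c612f << 6 → word 0xa7184bc0
tag:6 = 44 → 0x2c << 0 → word 0xa7184bec
word = 0xa7184bec → big-endian bytes:
  [0]=0xa7  [1]=0x18  [2]=0x4b  [3]=0xec

a7 18 4b ec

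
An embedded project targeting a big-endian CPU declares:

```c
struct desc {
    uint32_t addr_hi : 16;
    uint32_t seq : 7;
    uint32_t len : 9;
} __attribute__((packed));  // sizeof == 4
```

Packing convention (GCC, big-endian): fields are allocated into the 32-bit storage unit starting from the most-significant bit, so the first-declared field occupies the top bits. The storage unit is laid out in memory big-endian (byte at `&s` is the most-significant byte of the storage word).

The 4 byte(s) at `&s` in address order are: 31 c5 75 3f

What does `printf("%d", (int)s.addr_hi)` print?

[0]=0x31 [1]=0xc5 [2]=0x75 [3]=0x3f (big-endian) → word 0x31c5753f
addr_hi:16 @ bit 16 → (0x31c5753f>>16)&0xffff = 0x31c5  ←
seq:7 @ bit 9 → (0x31c5753f>>9)&0x7f = 0x3a
len:9 @ bit 0 → (0x31c5753f>>0)&0x1ff = 0x13f

12741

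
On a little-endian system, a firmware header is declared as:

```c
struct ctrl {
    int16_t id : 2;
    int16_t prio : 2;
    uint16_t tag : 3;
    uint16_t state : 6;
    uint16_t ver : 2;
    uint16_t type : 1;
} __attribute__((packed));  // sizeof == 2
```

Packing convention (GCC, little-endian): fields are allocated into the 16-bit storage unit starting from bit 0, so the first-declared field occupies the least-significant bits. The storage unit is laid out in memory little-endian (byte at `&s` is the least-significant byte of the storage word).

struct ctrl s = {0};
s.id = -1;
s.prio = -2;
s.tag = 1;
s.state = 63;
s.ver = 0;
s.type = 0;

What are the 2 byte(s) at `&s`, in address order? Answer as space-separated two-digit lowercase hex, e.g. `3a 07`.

[0+:2] id=-1 & 0x3 = 0x3; word=0x0003
[2+:2] prio=-2 & 0x3 = 0x2; word=0x000b
[4+:3] tag=1 & 0x7 = 0x1; word=0x001b
[7+:6] state=63 & 0x3f = 0x3f; word=0x1f9b
[13+:2] ver=0 & 0x3 = 0x0; word=0x1f9b
[15+:1] type=0 & 0x1 = 0x0; word=0x1f9b
word = 0x1f9b → little-endian bytes:
  [0]=0x9b  [1]=0x1f

9b 1f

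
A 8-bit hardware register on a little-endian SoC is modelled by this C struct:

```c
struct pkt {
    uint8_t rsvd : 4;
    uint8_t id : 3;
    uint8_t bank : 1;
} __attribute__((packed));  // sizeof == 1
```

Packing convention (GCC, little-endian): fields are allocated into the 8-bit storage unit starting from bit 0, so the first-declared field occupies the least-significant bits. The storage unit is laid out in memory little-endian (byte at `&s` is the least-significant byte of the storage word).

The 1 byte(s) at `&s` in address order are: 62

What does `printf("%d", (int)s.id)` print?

[0]=0x62 (little-endian) → word 0x62
rsvd:4 @ bit 0 → (0x62>>0)&0xf = 0x2
id:3 @ bit 4 → (0x62>>4)&0x7 = 0x6  ←
bank:1 @ bit 7 → (0x62>>7)&0x1 = 0x0

6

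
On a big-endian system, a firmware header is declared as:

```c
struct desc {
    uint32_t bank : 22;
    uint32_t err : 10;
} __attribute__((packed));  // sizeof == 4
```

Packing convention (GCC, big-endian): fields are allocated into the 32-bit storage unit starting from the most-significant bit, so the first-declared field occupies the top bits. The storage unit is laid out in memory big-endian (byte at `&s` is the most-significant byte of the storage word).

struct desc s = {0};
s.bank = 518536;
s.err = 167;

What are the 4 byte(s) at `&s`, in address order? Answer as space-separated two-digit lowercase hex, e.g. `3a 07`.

[10+:22] bank=518536 & 0x3fffff = 0x7e988; word=0x1fa62000
[0+:10] err=167 & 0x3ff = 0xa7; word=0x1fa620a7
word = 0x1fa620a7 → big-endian bytes:
  [0]=0x1f  [1]=0xa6  [2]=0x20  [3]=0xa7

1f a6 20 a7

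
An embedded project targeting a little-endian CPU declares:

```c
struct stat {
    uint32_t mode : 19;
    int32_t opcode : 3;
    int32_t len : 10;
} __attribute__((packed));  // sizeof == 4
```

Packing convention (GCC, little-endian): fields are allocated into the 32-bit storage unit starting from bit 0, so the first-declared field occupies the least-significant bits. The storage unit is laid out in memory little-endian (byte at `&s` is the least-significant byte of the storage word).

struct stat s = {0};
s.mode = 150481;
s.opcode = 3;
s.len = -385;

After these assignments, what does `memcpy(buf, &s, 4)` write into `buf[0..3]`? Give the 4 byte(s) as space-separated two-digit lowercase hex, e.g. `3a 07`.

mode:19 = 150481 → 0x24bd1 << 0 → word 0x00024bd1
opcode:3 = 3 → 0x3 << 19 → word 0x001a4bd1
len:10 = -385 → 0x27f << 22 → word 0x9fda4bd1
word = 0x9fda4bd1 → little-endian bytes:
  [0]=0xd1  [1]=0x4b  [2]=0xda  [3]=0x9f

d1 4b da 9f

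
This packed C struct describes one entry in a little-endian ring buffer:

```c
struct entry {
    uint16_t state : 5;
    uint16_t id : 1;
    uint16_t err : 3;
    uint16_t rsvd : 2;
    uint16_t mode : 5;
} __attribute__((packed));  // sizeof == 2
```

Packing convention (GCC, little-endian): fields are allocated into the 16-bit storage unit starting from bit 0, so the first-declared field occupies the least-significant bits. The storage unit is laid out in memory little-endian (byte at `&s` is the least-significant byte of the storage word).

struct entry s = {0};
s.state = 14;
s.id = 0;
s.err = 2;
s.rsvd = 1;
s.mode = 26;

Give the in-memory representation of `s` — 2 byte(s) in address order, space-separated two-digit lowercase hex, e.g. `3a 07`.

8e d2

[0+:5] state=14 & 0x1f = 0xe; word=0x000e
[5+:1] id=0 & 0x1 = 0x0; word=0x000e
[6+:3] err=2 & 0x7 = 0x2; word=0x008e
[9+:2] rsvd=1 & 0x3 = 0x1; word=0x028e
[11+:5] mode=26 & 0x1f = 0x1a; word=0xd28e
word = 0xd28e → little-endian bytes:
  [0]=0x8e  [1]=0xd2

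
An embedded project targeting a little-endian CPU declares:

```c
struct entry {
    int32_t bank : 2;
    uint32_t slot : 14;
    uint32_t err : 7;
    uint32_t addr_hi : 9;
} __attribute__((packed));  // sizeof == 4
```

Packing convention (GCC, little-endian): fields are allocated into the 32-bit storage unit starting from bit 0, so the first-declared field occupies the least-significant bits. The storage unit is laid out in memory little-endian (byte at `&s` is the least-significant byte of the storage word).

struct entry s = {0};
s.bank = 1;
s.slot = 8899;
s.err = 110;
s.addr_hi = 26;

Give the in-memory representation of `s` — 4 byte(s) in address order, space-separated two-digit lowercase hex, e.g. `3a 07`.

bank (2b) val=1 bits=0x1 at bit 0: 0x00000001
slot (14b) val=8899 bits=0x22c3 at bit 2: 0x00008b0d
err (7b) val=110 bits=0x6e at bit 16: 0x006e8b0d
addr_hi (9b) val=26 bits=0x1a at bit 23: 0x0d6e8b0d
word = 0x0d6e8b0d → little-endian bytes:
  [0]=0x0d  [1]=0x8b  [2]=0x6e  [3]=0x0d

0d 8b 6e 0d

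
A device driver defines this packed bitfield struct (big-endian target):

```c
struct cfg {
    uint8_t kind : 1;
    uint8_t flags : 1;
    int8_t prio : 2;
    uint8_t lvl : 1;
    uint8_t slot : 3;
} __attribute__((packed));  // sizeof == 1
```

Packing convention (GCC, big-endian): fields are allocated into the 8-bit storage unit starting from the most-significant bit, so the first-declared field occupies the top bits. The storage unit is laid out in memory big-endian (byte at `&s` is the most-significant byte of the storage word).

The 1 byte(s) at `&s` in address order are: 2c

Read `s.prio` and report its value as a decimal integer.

[0]=0x2c (big-endian) → word 0x2c
kind:1 @ bit 7 → (0x2c>>7)&0x1 = 0x0
flags:1 @ bit 6 → (0x2c>>6)&0x1 = 0x0
prio:2 @ bit 4 → (0x2c>>4)&0x3 = 0x2  ←
lvl:1 @ bit 3 → (0x2c>>3)&0x1 = 0x1
slot:3 @ bit 0 → (0x2c>>0)&0x7 = 0x4
prio signed 2b, MSB=1: 2 - 4 = -2

-2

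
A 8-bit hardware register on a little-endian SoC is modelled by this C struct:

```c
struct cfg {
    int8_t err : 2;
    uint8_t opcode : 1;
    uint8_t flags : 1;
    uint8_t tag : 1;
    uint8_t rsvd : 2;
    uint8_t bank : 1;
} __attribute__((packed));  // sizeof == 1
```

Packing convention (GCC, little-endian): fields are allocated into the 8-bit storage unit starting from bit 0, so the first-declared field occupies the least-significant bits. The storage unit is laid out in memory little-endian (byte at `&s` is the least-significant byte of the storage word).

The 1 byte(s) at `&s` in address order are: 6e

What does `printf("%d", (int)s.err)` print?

[0]=0x6e (little-endian) → word 0x6e
err [0+:2] = (word>>0) & 0x3 = 2  ←
opcode [2+:1] = (word>>2) & 0x1 = 1
flags [3+:1] = (word>>3) & 0x1 = 1
tag [4+:1] = (word>>4) & 0x1 = 0
rsvd [5+:2] = (word>>5) & 0x3 = 3
bank [7+:1] = (word>>7) & 0x1 = 0
err signed 2b, MSB=1: 2 - 4 = -2

-2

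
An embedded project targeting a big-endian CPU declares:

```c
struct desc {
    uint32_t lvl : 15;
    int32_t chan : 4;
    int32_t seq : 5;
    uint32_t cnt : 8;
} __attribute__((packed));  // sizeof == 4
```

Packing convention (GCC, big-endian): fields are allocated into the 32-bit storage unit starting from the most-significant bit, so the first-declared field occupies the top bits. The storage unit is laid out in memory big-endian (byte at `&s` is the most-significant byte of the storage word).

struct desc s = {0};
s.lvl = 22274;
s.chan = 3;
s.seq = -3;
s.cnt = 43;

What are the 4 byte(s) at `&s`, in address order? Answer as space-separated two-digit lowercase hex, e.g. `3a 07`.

ae 04 7d 2b

[17+:15] lvl=22274 & 0x7fff = 0x5702; word=0xae040000
[13+:4] chan=3 & 0xf = 0x3; word=0xae046000
[8+:5] seq=-3 & 0x1f = 0x1d; word=0xae047d00
[0+:8] cnt=43 & 0xff = 0x2b; word=0xae047d2b
word = 0xae047d2b → big-endian bytes:
  [0]=0xae  [1]=0x04  [2]=0x7d  [3]=0x2b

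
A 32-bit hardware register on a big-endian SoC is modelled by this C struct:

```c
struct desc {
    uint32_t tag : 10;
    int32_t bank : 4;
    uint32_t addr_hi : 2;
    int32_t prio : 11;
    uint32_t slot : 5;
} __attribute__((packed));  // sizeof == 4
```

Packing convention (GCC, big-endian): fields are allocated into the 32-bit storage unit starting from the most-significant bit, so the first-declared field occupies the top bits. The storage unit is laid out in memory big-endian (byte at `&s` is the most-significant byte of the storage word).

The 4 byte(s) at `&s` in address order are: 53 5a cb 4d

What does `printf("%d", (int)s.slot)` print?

[0]=0x53 [1]=0x5a [2]=0xcb [3]=0x4d (big-endian) → word 0x535acb4d
tag [22+:10] = (word>>22) & 0x3ff = 333
bank [18+:4] = (word>>18) & 0xf = 6
addr_hi [16+:2] = (word>>16) & 0x3 = 2
prio [5+:11] = (word>>5) & 0x7ff = 1626
slot [0+:5] = (word>>0) & 0x1f = 13  ←

13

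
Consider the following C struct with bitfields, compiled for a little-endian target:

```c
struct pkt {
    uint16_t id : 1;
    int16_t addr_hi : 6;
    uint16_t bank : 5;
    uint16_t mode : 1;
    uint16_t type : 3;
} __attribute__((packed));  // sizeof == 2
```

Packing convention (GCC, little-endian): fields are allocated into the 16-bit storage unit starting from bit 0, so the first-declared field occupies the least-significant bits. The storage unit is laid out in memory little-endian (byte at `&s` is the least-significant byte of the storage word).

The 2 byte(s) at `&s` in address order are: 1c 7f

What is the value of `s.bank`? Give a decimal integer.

30

[0]=0x1c [1]=0x7f (little-endian) → word 0x7f1c
id [0+:1] = (word>>0) & 0x1 = 0
addr_hi [1+:6] = (word>>1) & 0x3f = 14
bank [7+:5] = (word>>7) & 0x1f = 30  ←
mode [12+:1] = (word>>12) & 0x1 = 1
type [13+:3] = (word>>13) & 0x7 = 3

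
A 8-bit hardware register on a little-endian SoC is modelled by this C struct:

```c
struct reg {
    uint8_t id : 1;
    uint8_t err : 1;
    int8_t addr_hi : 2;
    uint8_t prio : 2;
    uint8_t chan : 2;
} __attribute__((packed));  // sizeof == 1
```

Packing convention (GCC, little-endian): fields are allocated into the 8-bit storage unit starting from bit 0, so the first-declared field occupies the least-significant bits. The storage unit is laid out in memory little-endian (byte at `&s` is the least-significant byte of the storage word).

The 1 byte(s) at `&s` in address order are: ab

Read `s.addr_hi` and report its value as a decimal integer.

-2

[0]=0xab (little-endian) → word 0xab
id:1 @ bit 0 → (0xab>>0)&0x1 = 0x1
err:1 @ bit 1 → (0xab>>1)&0x1 = 0x1
addr_hi:2 @ bit 2 → (0xab>>2)&0x3 = 0x2  ←
prio:2 @ bit 4 → (0xab>>4)&0x3 = 0x2
chan:2 @ bit 6 → (0xab>>6)&0x3 = 0x2
addr_hi signed 2b, MSB=1: 2 - 4 = -2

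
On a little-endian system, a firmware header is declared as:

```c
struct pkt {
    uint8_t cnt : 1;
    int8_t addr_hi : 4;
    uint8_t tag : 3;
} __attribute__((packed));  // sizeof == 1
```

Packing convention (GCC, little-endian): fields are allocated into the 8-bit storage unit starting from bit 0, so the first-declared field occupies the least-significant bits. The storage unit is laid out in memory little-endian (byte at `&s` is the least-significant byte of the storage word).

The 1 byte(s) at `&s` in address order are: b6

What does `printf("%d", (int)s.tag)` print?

[0]=0xb6 (little-endian) → word 0xb6
cnt:1 @ bit 0 → (0xb6>>0)&0x1 = 0x0
addr_hi:4 @ bit 1 → (0xb6>>1)&0xf = 0xb
tag:3 @ bit 5 → (0xb6>>5)&0x7 = 0x5  ←

5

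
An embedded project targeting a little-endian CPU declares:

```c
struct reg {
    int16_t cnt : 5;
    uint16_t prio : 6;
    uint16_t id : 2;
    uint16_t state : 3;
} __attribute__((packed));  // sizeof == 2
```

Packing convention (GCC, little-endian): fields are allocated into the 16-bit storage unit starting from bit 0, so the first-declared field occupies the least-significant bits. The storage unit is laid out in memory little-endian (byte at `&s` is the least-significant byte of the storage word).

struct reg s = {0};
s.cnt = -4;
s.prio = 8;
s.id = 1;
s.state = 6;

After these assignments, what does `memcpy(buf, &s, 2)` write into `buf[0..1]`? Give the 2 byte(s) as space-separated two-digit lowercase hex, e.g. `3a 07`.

cnt (5b) val=-4 bits=0x1c at bit 0: 0x001c
prio (6b) val=8 bits=0x8 at bit 5: 0x011c
id (2b) val=1 bits=0x1 at bit 11: 0x091c
state (3b) val=6 bits=0x6 at bit 13: 0xc91c
word = 0xc91c → little-endian bytes:
  [0]=0x1c  [1]=0xc9

1c c9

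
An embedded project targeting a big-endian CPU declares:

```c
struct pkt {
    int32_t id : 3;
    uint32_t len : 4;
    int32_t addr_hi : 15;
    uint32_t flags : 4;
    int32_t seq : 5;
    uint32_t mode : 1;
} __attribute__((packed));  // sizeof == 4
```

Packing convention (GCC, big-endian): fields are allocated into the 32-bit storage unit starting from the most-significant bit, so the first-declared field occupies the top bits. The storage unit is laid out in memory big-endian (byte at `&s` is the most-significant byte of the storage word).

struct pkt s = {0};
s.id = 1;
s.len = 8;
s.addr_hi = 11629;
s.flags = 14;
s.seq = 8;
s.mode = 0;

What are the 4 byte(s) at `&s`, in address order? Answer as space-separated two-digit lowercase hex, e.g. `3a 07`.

30 b5 b7 90

[29+:3] id=1 & 0x7 = 0x1; word=0x20000000
[25+:4] len=8 & 0xf = 0x8; word=0x30000000
[10+:15] addr_hi=11629 & 0x7fff = 0x2d6d; word=0x30b5b400
[6+:4] flags=14 & 0xf = 0xe; word=0x30b5b780
[1+:5] seq=8 & 0x1f = 0x8; word=0x30b5b790
[0+:1] mode=0 & 0x1 = 0x0; word=0x30b5b790
word = 0x30b5b790 → big-endian bytes:
  [0]=0x30  [1]=0xb5  [2]=0xb7  [3]=0x90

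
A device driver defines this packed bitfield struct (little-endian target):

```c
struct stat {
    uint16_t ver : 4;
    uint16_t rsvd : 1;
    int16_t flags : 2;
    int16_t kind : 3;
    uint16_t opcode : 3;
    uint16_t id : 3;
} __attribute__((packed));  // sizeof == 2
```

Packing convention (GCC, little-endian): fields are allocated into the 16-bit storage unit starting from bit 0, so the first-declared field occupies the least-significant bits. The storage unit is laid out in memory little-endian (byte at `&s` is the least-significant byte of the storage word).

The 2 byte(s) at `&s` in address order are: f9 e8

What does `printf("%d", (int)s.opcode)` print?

2

[0]=0xf9 [1]=0xe8 (little-endian) → word 0xe8f9
ver [0+:4] = (word>>0) & 0xf = 9
rsvd [4+:1] = (word>>4) & 0x1 = 1
flags [5+:2] = (word>>5) & 0x3 = 3
kind [7+:3] = (word>>7) & 0x7 = 1
opcode [10+:3] = (word>>10) & 0x7 = 2  ←
id [13+:3] = (word>>13) & 0x7 = 7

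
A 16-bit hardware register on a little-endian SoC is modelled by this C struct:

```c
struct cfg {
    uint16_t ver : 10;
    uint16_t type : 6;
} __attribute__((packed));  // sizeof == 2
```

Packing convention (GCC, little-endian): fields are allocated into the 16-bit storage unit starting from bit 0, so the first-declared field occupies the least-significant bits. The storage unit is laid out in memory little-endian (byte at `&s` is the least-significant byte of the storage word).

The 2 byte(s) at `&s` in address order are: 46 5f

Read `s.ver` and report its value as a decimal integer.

838

[0]=0x46 [1]=0x5f (little-endian) → word 0x5f46
ver [0+:10] = (word>>0) & 0x3ff = 838  ←
type [10+:6] = (word>>10) & 0x3f = 23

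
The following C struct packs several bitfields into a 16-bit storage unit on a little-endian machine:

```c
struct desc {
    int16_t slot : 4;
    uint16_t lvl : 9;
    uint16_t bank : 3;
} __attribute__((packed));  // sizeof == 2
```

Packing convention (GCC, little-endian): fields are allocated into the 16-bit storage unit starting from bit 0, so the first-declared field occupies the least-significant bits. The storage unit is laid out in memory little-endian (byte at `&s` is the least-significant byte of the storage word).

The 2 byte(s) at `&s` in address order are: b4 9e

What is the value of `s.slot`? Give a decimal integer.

[0]=0xb4 [1]=0x9e (little-endian) → word 0x9eb4
slot:4 @ bit 0 → (0x9eb4>>0)&0xf = 0x4  ←
lvl:9 @ bit 4 → (0x9eb4>>4)&0x1ff = 0x1eb
bank:3 @ bit 13 → (0x9eb4>>13)&0x7 = 0x4
slot signed 4b, MSB=0: value = 4

4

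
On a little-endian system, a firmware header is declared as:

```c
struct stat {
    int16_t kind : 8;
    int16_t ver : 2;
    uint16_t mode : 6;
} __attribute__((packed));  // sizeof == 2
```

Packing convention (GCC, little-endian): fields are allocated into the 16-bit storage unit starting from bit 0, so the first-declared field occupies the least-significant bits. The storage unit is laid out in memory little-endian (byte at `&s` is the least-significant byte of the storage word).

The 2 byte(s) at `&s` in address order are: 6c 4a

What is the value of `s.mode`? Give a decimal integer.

[0]=0x6c [1]=0x4a (little-endian) → word 0x4a6c
kind [0+:8] = (word>>0) & 0xff = 108
ver [8+:2] = (word>>8) & 0x3 = 2
mode [10+:6] = (word>>10) & 0x3f = 18  ←

18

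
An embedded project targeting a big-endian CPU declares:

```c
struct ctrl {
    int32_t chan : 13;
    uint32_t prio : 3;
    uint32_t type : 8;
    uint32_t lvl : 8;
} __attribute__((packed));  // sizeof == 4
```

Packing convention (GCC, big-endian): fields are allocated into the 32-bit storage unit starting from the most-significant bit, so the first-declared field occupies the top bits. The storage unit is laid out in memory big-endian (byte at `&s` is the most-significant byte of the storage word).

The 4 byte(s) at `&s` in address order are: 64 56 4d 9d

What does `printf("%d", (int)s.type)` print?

77

[0]=0x64 [1]=0x56 [2]=0x4d [3]=0x9d (big-endian) → word 0x64564d9d
chan:13 @ bit 19 → (0x64564d9d>>19)&0x1fff = 0xc8a
prio:3 @ bit 16 → (0x64564d9d>>16)&0x7 = 0x6
type:8 @ bit 8 → (0x64564d9d>>8)&0xff = 0x4d  ←
lvl:8 @ bit 0 → (0x64564d9d>>0)&0xff = 0x9d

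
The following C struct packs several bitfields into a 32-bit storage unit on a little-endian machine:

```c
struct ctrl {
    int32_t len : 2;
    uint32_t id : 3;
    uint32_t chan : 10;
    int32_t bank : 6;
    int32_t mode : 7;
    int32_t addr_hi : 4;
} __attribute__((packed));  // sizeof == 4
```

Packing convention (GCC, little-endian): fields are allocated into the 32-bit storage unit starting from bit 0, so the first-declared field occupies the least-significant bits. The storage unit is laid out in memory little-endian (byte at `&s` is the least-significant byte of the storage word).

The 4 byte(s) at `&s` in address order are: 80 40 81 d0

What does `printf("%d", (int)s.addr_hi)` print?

-3

[0]=0x80 [1]=0x40 [2]=0x81 [3]=0xd0 (little-endian) → word 0xd0814080
len:2 @ bit 0 → (0xd0814080>>0)&0x3 = 0x0
id:3 @ bit 2 → (0xd0814080>>2)&0x7 = 0x0
chan:10 @ bit 5 → (0xd0814080>>5)&0x3ff = 0x204
bank:6 @ bit 15 → (0xd0814080>>15)&0x3f = 0x2
mode:7 @ bit 21 → (0xd0814080>>21)&0x7f = 0x4
addr_hi:4 @ bit 28 → (0xd0814080>>28)&0xf = 0xd  ←
addr_hi signed 4b, MSB=1: 13 - 16 = -3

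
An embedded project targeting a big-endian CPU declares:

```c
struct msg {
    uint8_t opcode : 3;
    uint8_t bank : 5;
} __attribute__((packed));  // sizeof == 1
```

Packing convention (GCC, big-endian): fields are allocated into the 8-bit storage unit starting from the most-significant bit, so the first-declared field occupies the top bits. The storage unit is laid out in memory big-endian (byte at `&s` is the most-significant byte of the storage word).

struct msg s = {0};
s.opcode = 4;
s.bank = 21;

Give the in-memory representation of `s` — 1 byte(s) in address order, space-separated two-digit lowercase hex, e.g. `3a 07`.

opcode:3 = 4 → 0x4 << 5 → word 0x80
bank:5 = 21 → 0x15 << 0 → word 0x95
word = 0x95 → big-endian bytes:
  [0]=0x95

95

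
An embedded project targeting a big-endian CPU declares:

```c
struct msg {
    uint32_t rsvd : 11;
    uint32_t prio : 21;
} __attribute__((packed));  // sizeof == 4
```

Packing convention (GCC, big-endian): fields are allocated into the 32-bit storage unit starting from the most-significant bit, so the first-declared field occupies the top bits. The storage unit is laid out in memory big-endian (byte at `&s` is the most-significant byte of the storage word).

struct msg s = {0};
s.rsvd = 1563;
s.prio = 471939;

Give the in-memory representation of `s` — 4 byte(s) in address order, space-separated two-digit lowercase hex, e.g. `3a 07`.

c3 67 33 83

[21+:11] rsvd=1563 & 0x7ff = 0x61b; word=0xc3600000
[0+:21] prio=471939 & 0x1fffff = 0x73383; word=0xc3673383
word = 0xc3673383 → big-endian bytes:
  [0]=0xc3  [1]=0x67  [2]=0x33  [3]=0x83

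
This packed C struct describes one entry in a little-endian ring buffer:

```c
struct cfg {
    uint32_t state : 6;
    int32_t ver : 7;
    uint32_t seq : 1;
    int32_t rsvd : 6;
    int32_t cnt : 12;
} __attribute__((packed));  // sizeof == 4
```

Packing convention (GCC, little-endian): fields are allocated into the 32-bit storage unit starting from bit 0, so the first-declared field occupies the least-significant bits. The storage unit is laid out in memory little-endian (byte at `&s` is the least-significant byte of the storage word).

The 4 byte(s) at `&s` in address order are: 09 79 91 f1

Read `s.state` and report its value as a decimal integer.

9

[0]=0x09 [1]=0x79 [2]=0x91 [3]=0xf1 (little-endian) → word 0xf1917909
state:6 @ bit 0 → (0xf1917909>>0)&0x3f = 0x9  ←
ver:7 @ bit 6 → (0xf1917909>>6)&0x7f = 0x64
seq:1 @ bit 13 → (0xf1917909>>13)&0x1 = 0x1
rsvd:6 @ bit 14 → (0xf1917909>>14)&0x3f = 0x5
cnt:12 @ bit 20 → (0xf1917909>>20)&0xfff = 0xf19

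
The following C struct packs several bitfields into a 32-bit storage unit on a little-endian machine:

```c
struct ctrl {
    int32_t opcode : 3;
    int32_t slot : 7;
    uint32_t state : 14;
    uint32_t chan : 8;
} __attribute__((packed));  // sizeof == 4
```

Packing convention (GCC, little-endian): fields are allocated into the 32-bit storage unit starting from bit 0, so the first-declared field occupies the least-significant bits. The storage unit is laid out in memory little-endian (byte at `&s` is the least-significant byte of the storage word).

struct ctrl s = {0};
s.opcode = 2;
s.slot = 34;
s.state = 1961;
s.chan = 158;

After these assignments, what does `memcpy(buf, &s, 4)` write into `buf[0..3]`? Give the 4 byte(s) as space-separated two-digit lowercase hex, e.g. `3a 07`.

12 a5 1e 9e

opcode:3 = 2 → 0x2 << 0 → word 0x00000002
slot:7 = 34 → 0x22 << 3 → word 0x00000112
state:14 = 1961 → 0x7a9 << 10 → word 0x001ea512
chan:8 = 158 → 0x9e << 24 → word 0x9e1ea512
word = 0x9e1ea512 → little-endian bytes:
  [0]=0x12  [1]=0xa5  [2]=0x1e  [3]=0x9e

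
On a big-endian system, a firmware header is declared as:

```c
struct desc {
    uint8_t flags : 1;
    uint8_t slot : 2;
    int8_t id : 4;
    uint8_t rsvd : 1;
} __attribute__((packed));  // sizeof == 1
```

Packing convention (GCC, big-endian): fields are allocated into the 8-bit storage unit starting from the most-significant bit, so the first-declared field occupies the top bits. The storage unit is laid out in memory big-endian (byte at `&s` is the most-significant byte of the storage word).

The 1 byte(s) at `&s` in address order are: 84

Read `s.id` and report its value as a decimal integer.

[0]=0x84 (big-endian) → word 0x84
flags [7+:1] = (word>>7) & 0x1 = 1
slot [5+:2] = (word>>5) & 0x3 = 0
id [1+:4] = (word>>1) & 0xf = 2  ←
rsvd [0+:1] = (word>>0) & 0x1 = 0
id signed 4b, MSB=0: value = 2

2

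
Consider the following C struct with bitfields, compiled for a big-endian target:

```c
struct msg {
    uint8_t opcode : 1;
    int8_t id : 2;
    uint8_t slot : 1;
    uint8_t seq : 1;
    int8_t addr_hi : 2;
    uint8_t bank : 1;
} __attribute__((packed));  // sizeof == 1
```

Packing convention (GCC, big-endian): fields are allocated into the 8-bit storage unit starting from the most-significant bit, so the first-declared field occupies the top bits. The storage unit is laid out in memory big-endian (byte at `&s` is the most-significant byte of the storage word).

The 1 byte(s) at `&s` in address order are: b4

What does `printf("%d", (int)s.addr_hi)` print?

[0]=0xb4 (big-endian) → word 0xb4
opcode [7+:1] = (word>>7) & 0x1 = 1
id [5+:2] = (word>>5) & 0x3 = 1
slot [4+:1] = (word>>4) & 0x1 = 1
seq [3+:1] = (word>>3) & 0x1 = 0
addr_hi [1+:2] = (word>>1) & 0x3 = 2  ←
bank [0+:1] = (word>>0) & 0x1 = 0
addr_hi signed 2b, MSB=1: 2 - 4 = -2

-2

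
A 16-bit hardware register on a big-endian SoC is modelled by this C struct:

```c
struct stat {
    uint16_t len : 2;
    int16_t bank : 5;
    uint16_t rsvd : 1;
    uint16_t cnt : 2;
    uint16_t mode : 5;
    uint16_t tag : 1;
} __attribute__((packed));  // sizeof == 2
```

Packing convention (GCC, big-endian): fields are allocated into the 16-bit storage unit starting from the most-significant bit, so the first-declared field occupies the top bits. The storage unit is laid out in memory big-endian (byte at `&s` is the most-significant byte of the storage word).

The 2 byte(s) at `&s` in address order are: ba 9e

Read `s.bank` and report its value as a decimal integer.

-3

[0]=0xba [1]=0x9e (big-endian) → word 0xba9e
len:2 @ bit 14 → (0xba9e>>14)&0x3 = 0x2
bank:5 @ bit 9 → (0xba9e>>9)&0x1f = 0x1d  ←
rsvd:1 @ bit 8 → (0xba9e>>8)&0x1 = 0x0
cnt:2 @ bit 6 → (0xba9e>>6)&0x3 = 0x2
mode:5 @ bit 1 → (0xba9e>>1)&0x1f = 0xf
tag:1 @ bit 0 → (0xba9e>>0)&0x1 = 0x0
bank signed 5b, MSB=1: 29 - 32 = -3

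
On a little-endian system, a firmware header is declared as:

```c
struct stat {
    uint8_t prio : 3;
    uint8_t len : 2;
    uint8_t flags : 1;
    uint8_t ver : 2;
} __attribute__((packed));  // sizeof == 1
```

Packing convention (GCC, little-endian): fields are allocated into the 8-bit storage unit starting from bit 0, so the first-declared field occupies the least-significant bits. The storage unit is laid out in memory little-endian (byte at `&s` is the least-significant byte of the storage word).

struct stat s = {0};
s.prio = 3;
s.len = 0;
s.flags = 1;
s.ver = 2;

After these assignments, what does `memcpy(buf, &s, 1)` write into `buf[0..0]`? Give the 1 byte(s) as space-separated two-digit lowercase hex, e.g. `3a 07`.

a3

prio:3 = 3 → 0x3 << 0 → word 0x03
len:2 = 0 → 0x0 << 3 → word 0x03
flags:1 = 1 → 0x1 << 5 → word 0x23
ver:2 = 2 → 0x2 << 6 → word 0xa3
word = 0xa3 → little-endian bytes:
  [0]=0xa3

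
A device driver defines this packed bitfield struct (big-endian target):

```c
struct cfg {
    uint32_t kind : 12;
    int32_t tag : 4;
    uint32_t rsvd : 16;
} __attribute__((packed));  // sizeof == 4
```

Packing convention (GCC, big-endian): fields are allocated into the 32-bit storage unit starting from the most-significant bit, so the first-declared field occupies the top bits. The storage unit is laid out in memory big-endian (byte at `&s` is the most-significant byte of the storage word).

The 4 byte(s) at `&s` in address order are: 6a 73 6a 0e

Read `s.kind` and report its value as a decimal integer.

[0]=0x6a [1]=0x73 [2]=0x6a [3]=0x0e (big-endian) → word 0x6a736a0e
kind:12 @ bit 20 → (0x6a736a0e>>20)&0xfff = 0x6a7  ←
tag:4 @ bit 16 → (0x6a736a0e>>16)&0xf = 0x3
rsvd:16 @ bit 0 → (0x6a736a0e>>0)&0xffff = 0x6a0e

1703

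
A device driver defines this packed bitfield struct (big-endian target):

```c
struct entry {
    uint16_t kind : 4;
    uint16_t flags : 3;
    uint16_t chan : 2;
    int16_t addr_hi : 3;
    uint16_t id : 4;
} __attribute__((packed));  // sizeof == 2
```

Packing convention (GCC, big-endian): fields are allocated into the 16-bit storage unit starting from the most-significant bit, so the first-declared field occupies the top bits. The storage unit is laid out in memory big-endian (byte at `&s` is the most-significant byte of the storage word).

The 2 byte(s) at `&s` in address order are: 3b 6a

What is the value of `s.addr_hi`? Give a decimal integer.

-2

[0]=0x3b [1]=0x6a (big-endian) → word 0x3b6a
kind:4 @ bit 12 → (0x3b6a>>12)&0xf = 0x3
flags:3 @ bit 9 → (0x3b6a>>9)&0x7 = 0x5
chan:2 @ bit 7 → (0x3b6a>>7)&0x3 = 0x2
addr_hi:3 @ bit 4 → (0x3b6a>>4)&0x7 = 0x6  ←
id:4 @ bit 0 → (0x3b6a>>0)&0xf = 0xa
addr_hi signed 3b, MSB=1: 6 - 8 = -2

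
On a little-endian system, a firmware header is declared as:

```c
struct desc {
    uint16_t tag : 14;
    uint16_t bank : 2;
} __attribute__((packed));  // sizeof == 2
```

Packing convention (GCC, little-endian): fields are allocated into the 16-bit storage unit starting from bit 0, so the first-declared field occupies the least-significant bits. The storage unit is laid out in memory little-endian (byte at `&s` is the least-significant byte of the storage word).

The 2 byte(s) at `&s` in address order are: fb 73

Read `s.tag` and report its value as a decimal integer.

[0]=0xfb [1]=0x73 (little-endian) → word 0x73fb
tag:14 @ bit 0 → (0x73fb>>0)&0x3fff = 0x33fb  ←
bank:2 @ bit 14 → (0x73fb>>14)&0x3 = 0x1

13307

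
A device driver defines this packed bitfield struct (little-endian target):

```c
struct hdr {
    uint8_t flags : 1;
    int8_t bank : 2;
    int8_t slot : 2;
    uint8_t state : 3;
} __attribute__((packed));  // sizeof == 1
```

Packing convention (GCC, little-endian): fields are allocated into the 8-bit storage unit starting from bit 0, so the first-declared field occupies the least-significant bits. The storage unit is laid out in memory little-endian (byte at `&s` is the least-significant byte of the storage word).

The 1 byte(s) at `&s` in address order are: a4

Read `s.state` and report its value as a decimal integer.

5

[0]=0xa4 (little-endian) → word 0xa4
flags:1 @ bit 0 → (0xa4>>0)&0x1 = 0x0
bank:2 @ bit 1 → (0xa4>>1)&0x3 = 0x2
slot:2 @ bit 3 → (0xa4>>3)&0x3 = 0x0
state:3 @ bit 5 → (0xa4>>5)&0x7 = 0x5  ←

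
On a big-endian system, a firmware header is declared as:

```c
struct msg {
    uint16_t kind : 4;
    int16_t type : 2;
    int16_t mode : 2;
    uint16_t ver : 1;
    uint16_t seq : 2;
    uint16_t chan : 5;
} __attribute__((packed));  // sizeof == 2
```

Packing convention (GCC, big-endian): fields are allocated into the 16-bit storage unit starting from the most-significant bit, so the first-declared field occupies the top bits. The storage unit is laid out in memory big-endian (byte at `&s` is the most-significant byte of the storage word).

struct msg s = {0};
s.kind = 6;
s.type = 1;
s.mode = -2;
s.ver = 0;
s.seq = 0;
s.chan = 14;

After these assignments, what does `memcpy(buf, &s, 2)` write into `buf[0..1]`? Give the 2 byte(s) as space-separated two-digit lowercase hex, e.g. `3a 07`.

kind (4b) val=6 bits=0x6 at bit 12: 0x6000
type (2b) val=1 bits=0x1 at bit 10: 0x6400
mode (2b) val=-2 bits=0x2 at bit 8: 0x6600
ver (1b) val=0 bits=0x0 at bit 7: 0x6600
seq (2b) val=0 bits=0x0 at bit 5: 0x6600
chan (5b) val=14 bits=0xe at bit 0: 0x660e
word = 0x660e → big-endian bytes:
  [0]=0x66  [1]=0x0e

66 0e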